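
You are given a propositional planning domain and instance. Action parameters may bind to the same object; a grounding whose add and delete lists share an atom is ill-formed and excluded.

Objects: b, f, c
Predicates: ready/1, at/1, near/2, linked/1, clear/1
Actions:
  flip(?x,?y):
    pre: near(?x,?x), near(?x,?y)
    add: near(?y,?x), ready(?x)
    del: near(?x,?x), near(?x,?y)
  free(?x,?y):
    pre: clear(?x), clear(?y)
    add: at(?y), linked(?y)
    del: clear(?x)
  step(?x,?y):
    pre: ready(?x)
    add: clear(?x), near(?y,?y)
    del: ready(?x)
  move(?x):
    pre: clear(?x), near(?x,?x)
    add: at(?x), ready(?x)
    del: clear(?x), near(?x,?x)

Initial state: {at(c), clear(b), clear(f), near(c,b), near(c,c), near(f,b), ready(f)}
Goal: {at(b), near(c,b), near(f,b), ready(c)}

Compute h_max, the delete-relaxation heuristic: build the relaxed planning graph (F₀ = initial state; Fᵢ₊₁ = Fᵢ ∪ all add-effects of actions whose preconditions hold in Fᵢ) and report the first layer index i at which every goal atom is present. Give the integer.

F0 = init (7 atoms)
F1 = F0 ∪ {at(b), at(f), linked(b), linked(f), near(b,b), near(b,c), near(f,f), ready(c)}  (15 atoms)
goal ⊆ F1  ⇒  h_max = 1

1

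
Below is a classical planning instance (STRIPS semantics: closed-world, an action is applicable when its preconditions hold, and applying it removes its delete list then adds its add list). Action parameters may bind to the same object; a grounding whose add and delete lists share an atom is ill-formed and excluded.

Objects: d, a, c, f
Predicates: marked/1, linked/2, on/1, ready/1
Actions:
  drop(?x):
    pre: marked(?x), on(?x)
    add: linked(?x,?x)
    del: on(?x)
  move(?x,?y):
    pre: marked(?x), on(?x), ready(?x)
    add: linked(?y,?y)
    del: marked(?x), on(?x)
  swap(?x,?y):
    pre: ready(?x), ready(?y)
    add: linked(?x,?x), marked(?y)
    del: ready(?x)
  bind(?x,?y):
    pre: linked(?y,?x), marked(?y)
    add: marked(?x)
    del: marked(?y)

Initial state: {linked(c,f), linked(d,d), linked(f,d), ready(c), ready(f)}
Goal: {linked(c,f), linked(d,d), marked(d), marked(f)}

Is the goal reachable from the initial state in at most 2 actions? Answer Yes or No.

No

1. swap(c,f)  →  {linked(c,c), linked(c,f), linked(d,d), linked(f,d), marked(f), ready(f)}
2. bind(d,f)  →  {linked(c,c), linked(c,f), linked(d,d), linked(f,d), marked(d), ready(f)}
3. swap(f,f)  →  {linked(c,c), linked(c,f), linked(d,d), linked(f,d), linked(f,f), marked(d), marked(f)}
optimal plan length = 3; 3 > 2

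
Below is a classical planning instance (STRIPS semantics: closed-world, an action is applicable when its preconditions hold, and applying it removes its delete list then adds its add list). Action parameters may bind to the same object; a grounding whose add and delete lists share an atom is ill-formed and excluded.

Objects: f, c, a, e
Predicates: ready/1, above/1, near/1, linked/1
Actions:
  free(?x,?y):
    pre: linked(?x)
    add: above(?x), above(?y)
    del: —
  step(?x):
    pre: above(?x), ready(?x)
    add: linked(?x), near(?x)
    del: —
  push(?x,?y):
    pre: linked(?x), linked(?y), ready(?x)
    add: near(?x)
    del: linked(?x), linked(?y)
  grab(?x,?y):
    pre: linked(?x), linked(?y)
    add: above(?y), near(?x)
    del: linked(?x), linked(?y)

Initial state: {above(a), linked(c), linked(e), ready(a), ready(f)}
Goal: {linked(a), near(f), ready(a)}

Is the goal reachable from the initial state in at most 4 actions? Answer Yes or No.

1. free(c,f)  →  {above(a), above(c), above(f), linked(c), linked(e), ready(a), ready(f)}
2. step(f)  →  {above(a), above(c), above(f), linked(c), linked(e), linked(f), near(f), ready(a), ready(f)}
3. step(a)  →  {above(a), above(c), above(f), linked(a), linked(c), linked(e), linked(f), near(a), near(f), ready(a), ready(f)}
optimal plan length = 3; 3 ≤ 4

Yes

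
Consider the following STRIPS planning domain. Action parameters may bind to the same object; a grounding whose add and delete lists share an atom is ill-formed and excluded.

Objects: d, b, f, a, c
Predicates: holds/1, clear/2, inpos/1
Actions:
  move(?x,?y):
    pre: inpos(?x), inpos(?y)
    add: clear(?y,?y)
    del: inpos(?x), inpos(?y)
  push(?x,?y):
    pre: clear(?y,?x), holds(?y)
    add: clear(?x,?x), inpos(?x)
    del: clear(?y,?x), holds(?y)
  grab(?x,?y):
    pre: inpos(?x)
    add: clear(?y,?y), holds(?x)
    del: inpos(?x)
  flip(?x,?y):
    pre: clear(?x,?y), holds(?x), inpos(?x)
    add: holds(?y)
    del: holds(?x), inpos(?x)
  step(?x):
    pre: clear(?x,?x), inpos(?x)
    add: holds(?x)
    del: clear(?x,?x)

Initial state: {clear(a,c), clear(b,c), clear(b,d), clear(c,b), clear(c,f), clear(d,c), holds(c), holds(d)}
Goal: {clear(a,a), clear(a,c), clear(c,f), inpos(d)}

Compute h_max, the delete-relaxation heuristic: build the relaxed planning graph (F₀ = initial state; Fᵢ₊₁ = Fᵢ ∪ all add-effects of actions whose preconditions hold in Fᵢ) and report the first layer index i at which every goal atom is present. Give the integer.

F0 = init (8 atoms)
F1 = F0 ∪ {clear(b,b), clear(c,c), clear(f,f), inpos(b), inpos(c), inpos(f)}  (14 atoms)
F2 = F1 ∪ {clear(a,a), clear(d,d), holds(b), holds(f)}  (18 atoms)
F3 = F2 ∪ {inpos(d)}  (19 atoms)
goal ⊆ F3  ⇒  h_max = 3

3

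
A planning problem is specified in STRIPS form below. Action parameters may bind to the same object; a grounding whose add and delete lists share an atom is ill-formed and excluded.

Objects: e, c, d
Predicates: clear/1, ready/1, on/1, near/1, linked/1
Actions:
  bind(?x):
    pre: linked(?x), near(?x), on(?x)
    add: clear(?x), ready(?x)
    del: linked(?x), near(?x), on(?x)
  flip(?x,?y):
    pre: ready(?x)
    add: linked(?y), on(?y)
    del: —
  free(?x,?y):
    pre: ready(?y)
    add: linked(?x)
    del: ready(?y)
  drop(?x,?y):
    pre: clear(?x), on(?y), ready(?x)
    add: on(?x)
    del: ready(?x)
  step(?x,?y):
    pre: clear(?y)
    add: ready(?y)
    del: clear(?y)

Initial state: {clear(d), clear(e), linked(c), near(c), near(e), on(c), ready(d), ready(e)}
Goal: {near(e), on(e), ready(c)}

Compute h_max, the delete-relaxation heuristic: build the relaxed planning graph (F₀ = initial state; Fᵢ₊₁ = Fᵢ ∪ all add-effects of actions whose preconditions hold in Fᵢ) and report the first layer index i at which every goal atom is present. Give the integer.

1

F0 = init (8 atoms)
F1 = F0 ∪ {clear(c), linked(d), linked(e), on(d), on(e), ready(c)}  (14 atoms)
goal ⊆ F1  ⇒  h_max = 1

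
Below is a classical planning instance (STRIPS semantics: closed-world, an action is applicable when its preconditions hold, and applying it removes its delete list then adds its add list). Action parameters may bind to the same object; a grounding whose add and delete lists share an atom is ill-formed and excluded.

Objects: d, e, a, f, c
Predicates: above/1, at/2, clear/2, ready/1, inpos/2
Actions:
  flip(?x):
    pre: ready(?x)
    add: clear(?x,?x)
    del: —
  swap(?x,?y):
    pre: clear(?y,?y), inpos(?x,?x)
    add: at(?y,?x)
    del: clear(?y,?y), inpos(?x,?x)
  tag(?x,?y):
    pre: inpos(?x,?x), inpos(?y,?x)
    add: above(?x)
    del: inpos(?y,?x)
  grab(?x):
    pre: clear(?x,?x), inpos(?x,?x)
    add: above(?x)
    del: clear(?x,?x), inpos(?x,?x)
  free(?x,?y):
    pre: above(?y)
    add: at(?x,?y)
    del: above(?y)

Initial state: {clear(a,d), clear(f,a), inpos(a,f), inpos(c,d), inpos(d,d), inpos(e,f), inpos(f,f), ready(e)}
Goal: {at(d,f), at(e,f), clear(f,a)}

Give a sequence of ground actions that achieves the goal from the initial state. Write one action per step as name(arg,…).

1. flip(e)  →  {clear(a,d), clear(e,e), clear(f,a), inpos(a,f), inpos(c,d), inpos(d,d), inpos(e,f), inpos(f,f), ready(e)}
2. tag(f,e)  →  {above(f), clear(a,d), clear(e,e), clear(f,a), inpos(a,f), inpos(c,d), inpos(d,d), inpos(f,f), ready(e)}
3. swap(f,e)  →  {above(f), at(e,f), clear(a,d), clear(f,a), inpos(a,f), inpos(c,d), inpos(d,d), ready(e)}
4. free(d,f)  →  {at(d,f), at(e,f), clear(a,d), clear(f,a), inpos(a,f), inpos(c,d), inpos(d,d), ready(e)}

flip(e); tag(f,e); swap(f,e); free(d,f)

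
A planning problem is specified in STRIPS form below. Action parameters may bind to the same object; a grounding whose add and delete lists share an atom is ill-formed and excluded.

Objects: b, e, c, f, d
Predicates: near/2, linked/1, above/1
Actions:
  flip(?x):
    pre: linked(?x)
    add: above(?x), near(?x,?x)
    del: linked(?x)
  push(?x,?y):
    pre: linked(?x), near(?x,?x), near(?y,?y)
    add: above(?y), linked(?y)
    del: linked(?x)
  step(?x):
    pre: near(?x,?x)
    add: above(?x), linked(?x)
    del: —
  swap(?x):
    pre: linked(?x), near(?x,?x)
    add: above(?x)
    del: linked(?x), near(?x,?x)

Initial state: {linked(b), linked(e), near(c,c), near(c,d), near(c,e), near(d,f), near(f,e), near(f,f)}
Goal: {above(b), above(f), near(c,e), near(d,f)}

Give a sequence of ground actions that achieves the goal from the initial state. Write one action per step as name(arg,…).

1. flip(b)  →  {above(b), linked(e), near(b,b), near(c,c), near(c,d), near(c,e), near(d,f), near(f,e), near(f,f)}
2. step(f)  →  {above(b), above(f), linked(e), linked(f), near(b,b), near(c,c), near(c,d), near(c,e), near(d,f), near(f,e), near(f,f)}

flip(b); step(f)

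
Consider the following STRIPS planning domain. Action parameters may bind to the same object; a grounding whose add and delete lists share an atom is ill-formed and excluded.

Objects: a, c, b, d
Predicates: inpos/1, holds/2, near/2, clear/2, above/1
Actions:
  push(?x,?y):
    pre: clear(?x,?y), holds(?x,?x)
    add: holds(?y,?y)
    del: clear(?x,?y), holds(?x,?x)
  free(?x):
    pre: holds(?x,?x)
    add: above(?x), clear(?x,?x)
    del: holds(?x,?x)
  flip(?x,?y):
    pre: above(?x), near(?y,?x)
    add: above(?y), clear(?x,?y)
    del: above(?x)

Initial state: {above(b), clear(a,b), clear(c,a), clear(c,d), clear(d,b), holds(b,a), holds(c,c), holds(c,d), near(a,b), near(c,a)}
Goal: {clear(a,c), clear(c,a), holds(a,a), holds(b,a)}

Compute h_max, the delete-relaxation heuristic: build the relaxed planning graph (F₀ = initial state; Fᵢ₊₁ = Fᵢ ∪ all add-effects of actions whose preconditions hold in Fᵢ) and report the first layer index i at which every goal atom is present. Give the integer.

2

F0 = init (10 atoms)
F1 = F0 ∪ {above(a), above(c), clear(b,a), clear(c,c), holds(a,a), holds(d,d)}  (16 atoms)
F2 = F1 ∪ {above(d), clear(a,a), clear(a,c), clear(d,d), holds(b,b)}  (21 atoms)
goal ⊆ F2  ⇒  h_max = 2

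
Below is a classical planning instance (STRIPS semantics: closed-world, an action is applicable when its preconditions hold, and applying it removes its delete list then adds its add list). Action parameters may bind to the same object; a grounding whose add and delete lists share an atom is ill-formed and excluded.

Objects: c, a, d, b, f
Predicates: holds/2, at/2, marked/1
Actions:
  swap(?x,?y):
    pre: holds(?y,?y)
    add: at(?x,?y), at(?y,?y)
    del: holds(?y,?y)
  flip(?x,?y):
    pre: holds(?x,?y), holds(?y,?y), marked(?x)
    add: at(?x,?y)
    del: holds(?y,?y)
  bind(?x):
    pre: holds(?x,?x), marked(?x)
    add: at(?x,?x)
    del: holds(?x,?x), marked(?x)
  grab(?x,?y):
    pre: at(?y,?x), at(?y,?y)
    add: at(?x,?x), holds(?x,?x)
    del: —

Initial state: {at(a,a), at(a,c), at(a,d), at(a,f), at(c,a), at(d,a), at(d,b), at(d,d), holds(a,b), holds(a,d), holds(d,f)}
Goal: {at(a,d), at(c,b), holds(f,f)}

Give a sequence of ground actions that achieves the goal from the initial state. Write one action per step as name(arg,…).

1. grab(b,d)  →  {at(a,a), at(a,c), at(a,d), at(a,f), at(b,b), at(c,a), at(d,a), at(d,b), at(d,d), holds(a,b), holds(a,d), holds(b,b), holds(d,f)}
2. swap(c,b)  →  {at(a,a), at(a,c), at(a,d), at(a,f), at(b,b), at(c,a), at(c,b), at(d,a), at(d,b), at(d,d), holds(a,b), holds(a,d), holds(d,f)}
3. grab(f,a)  →  {at(a,a), at(a,c), at(a,d), at(a,f), at(b,b), at(c,a), at(c,b), at(d,a), at(d,b), at(d,d), at(f,f), holds(a,b), holds(a,d), holds(d,f), holds(f,f)}

grab(b,d); swap(c,b); grab(f,a)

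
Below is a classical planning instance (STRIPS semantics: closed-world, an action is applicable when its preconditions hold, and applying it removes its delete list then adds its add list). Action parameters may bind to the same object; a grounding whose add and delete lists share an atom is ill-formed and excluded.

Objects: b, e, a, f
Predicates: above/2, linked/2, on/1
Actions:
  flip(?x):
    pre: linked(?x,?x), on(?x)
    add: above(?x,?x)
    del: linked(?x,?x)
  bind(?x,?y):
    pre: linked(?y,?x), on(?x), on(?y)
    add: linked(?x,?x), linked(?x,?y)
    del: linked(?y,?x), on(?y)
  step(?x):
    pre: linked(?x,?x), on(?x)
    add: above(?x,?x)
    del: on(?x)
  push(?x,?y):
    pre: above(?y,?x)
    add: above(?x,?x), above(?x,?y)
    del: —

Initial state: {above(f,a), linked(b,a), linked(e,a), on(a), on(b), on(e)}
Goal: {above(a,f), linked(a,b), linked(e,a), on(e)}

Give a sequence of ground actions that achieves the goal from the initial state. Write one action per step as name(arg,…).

bind(a,b); push(a,f)

1. bind(a,b)  →  {above(f,a), linked(a,a), linked(a,b), linked(e,a), on(a), on(e)}
2. push(a,f)  →  {above(a,a), above(a,f), above(f,a), linked(a,a), linked(a,b), linked(e,a), on(a), on(e)}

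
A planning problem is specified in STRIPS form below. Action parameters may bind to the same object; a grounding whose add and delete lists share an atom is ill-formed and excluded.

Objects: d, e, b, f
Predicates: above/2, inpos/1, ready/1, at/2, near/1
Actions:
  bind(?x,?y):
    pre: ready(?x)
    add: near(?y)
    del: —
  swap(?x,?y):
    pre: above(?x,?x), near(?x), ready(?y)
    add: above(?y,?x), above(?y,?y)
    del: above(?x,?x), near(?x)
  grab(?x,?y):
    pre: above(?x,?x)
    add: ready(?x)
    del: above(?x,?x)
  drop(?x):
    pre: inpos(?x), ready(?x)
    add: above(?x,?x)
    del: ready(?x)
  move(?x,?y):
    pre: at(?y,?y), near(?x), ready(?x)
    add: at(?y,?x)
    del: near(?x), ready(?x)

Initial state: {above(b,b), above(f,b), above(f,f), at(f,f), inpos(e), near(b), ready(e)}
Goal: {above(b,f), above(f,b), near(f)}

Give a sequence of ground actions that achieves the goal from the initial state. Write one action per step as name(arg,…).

bind(e,f); grab(b,d); swap(f,b); bind(e,f)

1. bind(e,f)  →  {above(b,b), above(f,b), above(f,f), at(f,f), inpos(e), near(b), near(f), ready(e)}
2. grab(b,d)  →  {above(f,b), above(f,f), at(f,f), inpos(e), near(b), near(f), ready(b), ready(e)}
3. swap(f,b)  →  {above(b,b), above(b,f), above(f,b), at(f,f), inpos(e), near(b), ready(b), ready(e)}
4. bind(e,f)  →  {above(b,b), above(b,f), above(f,b), at(f,f), inpos(e), near(b), near(f), ready(b), ready(e)}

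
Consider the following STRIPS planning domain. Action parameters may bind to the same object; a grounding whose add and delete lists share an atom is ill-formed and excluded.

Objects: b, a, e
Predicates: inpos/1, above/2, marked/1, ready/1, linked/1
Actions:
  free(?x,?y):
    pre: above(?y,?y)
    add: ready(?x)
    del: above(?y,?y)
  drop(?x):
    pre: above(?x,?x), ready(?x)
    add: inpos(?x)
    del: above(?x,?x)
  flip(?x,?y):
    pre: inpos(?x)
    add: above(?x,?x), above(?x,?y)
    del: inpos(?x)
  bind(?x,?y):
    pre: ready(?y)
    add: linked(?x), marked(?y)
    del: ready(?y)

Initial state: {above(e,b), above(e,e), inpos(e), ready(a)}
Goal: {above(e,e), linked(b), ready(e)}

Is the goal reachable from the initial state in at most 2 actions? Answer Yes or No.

1. free(e,e)  →  {above(e,b), inpos(e), ready(a), ready(e)}
2. flip(e,b)  →  {above(e,b), above(e,e), ready(a), ready(e)}
3. bind(b,a)  →  {above(e,b), above(e,e), linked(b), marked(a), ready(e)}
optimal plan length = 3; 3 > 2

No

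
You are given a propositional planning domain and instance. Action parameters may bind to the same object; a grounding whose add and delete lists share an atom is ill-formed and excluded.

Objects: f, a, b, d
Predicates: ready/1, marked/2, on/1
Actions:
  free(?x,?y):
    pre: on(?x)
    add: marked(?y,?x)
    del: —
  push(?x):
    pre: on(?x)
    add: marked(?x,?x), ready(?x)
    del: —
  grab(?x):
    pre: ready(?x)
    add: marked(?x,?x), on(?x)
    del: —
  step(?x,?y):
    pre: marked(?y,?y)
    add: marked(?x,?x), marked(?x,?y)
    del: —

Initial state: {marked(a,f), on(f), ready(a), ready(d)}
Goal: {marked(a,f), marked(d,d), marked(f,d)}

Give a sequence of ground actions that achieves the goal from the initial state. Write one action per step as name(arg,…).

1. grab(d)  →  {marked(a,f), marked(d,d), on(d), on(f), ready(a), ready(d)}
2. free(d,f)  →  {marked(a,f), marked(d,d), marked(f,d), on(d), on(f), ready(a), ready(d)}

grab(d); free(d,f)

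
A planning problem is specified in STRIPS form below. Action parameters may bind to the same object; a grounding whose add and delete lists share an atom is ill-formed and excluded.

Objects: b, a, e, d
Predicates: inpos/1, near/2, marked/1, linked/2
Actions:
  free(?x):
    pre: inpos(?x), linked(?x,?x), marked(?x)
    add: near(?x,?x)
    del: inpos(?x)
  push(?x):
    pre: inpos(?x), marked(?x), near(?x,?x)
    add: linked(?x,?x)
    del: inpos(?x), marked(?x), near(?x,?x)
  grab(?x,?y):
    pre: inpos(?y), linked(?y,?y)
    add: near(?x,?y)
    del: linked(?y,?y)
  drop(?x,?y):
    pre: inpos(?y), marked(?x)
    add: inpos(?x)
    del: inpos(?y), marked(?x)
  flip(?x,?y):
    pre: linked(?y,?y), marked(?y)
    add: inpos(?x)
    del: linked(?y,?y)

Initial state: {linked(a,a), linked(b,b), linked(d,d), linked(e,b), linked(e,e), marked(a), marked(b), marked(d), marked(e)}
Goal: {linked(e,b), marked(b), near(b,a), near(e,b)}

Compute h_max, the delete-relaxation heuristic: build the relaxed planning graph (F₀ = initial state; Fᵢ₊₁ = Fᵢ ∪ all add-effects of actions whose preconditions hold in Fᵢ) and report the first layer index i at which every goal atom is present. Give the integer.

F0 = init (9 atoms)
F1 = F0 ∪ {inpos(a), inpos(b), inpos(d), inpos(e)}  (13 atoms)
F2 = F1 ∪ {near(a,a), near(a,b), near(a,d), near(a,e), near(b,a), near(b,b), near(b,d), near(b,e), near(d,a), near(d,b), near(d,d), near(d,e), near(e,a), near(e,b), near(e,d), near(e,e)}  (29 atoms)
goal ⊆ F2  ⇒  h_max = 2

2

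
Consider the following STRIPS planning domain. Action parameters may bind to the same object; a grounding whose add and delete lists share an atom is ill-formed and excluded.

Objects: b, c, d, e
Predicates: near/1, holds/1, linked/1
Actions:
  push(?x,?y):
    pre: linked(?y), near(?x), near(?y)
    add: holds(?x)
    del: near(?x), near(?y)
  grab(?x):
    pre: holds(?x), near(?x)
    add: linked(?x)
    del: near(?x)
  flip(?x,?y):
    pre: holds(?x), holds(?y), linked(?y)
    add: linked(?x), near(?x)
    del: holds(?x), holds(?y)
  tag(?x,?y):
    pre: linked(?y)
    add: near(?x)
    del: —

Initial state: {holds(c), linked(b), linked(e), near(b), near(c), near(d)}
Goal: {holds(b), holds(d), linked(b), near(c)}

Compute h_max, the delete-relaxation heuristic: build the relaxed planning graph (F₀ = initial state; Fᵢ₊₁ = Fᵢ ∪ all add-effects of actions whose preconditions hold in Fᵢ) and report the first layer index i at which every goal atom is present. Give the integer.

F0 = init (6 atoms)
F1 = F0 ∪ {holds(b), holds(d), linked(c), near(e)}  (10 atoms)
goal ⊆ F1  ⇒  h_max = 1

1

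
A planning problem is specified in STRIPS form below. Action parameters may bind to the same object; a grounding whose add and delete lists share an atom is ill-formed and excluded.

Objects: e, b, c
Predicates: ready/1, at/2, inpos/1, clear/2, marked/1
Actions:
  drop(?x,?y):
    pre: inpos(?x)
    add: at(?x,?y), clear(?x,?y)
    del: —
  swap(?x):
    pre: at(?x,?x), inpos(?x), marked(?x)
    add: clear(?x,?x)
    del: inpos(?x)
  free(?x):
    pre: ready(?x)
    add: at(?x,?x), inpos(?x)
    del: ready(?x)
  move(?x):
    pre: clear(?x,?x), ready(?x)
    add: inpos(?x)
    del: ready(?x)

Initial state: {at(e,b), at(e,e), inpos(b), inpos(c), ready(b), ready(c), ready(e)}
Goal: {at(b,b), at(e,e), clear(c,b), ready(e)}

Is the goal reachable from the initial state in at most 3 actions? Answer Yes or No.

1. drop(b,b)  →  {at(b,b), at(e,b), at(e,e), clear(b,b), inpos(b), inpos(c), ready(b), ready(c), ready(e)}
2. drop(c,b)  →  {at(b,b), at(c,b), at(e,b), at(e,e), clear(b,b), clear(c,b), inpos(b), inpos(c), ready(b), ready(c), ready(e)}
optimal plan length = 2; 2 ≤ 3

Yes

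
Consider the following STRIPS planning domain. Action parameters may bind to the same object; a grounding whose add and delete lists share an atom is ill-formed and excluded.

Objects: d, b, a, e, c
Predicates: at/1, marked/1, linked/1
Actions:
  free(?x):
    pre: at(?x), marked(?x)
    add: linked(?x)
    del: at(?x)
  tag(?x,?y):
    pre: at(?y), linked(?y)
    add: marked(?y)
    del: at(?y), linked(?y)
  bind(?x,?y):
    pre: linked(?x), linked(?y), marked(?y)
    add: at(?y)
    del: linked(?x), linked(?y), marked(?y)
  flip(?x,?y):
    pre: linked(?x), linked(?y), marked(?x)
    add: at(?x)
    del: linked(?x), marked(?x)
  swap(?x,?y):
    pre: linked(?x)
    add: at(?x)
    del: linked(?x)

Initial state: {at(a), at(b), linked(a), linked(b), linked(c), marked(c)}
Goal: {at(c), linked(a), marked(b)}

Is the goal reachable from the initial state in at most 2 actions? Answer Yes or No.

1. tag(d,b)  →  {at(a), linked(a), linked(c), marked(b), marked(c)}
2. bind(c,c)  →  {at(a), at(c), linked(a), marked(b)}
optimal plan length = 2; 2 ≤ 2

Yes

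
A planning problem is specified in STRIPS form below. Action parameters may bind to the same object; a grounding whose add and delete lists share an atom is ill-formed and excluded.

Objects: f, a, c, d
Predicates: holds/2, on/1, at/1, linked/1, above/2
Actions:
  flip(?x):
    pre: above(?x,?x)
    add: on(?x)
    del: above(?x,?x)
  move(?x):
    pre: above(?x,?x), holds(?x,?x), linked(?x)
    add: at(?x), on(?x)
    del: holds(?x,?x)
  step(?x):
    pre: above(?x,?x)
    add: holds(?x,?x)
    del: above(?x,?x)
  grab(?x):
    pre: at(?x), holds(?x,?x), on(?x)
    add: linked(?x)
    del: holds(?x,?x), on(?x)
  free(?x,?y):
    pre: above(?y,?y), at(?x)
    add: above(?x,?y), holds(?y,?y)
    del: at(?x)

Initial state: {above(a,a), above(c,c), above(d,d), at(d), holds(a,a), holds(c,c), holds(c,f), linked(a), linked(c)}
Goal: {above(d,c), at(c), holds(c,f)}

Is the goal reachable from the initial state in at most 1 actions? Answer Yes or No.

1. move(c)  →  {above(a,a), above(c,c), above(d,d), at(c), at(d), holds(a,a), holds(c,f), linked(a), linked(c), on(c)}
2. free(d,c)  →  {above(a,a), above(c,c), above(d,c), above(d,d), at(c), holds(a,a), holds(c,c), holds(c,f), linked(a), linked(c), on(c)}
optimal plan length = 2; 2 > 1

No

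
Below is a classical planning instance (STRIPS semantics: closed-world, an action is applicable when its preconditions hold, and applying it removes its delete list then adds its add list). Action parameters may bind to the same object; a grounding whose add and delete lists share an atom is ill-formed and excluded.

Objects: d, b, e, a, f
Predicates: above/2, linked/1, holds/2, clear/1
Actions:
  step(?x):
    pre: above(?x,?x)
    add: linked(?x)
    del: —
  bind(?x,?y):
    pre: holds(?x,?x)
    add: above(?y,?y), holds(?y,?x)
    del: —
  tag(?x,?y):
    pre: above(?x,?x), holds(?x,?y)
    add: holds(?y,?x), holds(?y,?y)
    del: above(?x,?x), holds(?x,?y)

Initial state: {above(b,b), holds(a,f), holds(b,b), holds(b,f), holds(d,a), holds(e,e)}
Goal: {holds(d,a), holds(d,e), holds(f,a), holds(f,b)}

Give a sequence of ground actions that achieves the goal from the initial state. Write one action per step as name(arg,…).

bind(b,a); bind(b,f); bind(e,d); tag(a,f)

1. bind(b,a)  →  {above(a,a), above(b,b), holds(a,b), holds(a,f), holds(b,b), holds(b,f), holds(d,a), holds(e,e)}
2. bind(b,f)  →  {above(a,a), above(b,b), above(f,f), holds(a,b), holds(a,f), holds(b,b), holds(b,f), holds(d,a), holds(e,e), holds(f,b)}
3. bind(e,d)  →  {above(a,a), above(b,b), above(d,d), above(f,f), holds(a,b), holds(a,f), holds(b,b), holds(b,f), holds(d,a), holds(d,e), holds(e,e), holds(f,b)}
4. tag(a,f)  →  {above(b,b), above(d,d), above(f,f), holds(a,b), holds(b,b), holds(b,f), holds(d,a), holds(d,e), holds(e,e), holds(f,a), holds(f,b), holds(f,f)}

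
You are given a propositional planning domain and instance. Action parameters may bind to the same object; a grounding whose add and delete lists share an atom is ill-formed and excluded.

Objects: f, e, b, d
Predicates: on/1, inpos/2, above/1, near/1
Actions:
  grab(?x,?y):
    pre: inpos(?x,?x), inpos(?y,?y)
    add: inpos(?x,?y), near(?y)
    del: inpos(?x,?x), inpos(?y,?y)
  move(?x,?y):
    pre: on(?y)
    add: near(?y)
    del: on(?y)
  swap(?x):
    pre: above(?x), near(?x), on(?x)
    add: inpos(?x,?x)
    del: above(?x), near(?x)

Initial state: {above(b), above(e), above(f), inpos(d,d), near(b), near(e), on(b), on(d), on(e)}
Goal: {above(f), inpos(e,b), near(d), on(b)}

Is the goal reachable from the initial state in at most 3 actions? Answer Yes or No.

1. move(f,d)  →  {above(b), above(e), above(f), inpos(d,d), near(b), near(d), near(e), on(b), on(e)}
2. swap(e)  →  {above(b), above(f), inpos(d,d), inpos(e,e), near(b), near(d), on(b), on(e)}
3. swap(b)  →  {above(f), inpos(b,b), inpos(d,d), inpos(e,e), near(d), on(b), on(e)}
4. grab(e,b)  →  {above(f), inpos(d,d), inpos(e,b), near(b), near(d), on(b), on(e)}
optimal plan length = 4; 4 > 3

No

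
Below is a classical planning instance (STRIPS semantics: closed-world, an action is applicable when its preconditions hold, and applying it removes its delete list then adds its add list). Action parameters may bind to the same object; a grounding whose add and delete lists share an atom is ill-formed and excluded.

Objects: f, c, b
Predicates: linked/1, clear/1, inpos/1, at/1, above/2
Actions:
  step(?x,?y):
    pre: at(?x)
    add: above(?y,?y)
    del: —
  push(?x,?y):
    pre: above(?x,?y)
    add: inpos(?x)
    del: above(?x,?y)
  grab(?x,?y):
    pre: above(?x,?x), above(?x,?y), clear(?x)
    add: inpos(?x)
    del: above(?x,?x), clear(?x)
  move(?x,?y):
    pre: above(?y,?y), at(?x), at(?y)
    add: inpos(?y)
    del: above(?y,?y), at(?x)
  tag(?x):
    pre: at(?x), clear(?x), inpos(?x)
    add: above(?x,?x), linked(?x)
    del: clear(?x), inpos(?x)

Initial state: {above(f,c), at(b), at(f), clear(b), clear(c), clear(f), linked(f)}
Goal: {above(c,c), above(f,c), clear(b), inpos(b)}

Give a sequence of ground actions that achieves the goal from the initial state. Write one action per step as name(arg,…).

1. step(f,c)  →  {above(c,c), above(f,c), at(b), at(f), clear(b), clear(c), clear(f), linked(f)}
2. step(f,b)  →  {above(b,b), above(c,c), above(f,c), at(b), at(f), clear(b), clear(c), clear(f), linked(f)}
3. push(b,b)  →  {above(c,c), above(f,c), at(b), at(f), clear(b), clear(c), clear(f), inpos(b), linked(f)}

step(f,c); step(f,b); push(b,b)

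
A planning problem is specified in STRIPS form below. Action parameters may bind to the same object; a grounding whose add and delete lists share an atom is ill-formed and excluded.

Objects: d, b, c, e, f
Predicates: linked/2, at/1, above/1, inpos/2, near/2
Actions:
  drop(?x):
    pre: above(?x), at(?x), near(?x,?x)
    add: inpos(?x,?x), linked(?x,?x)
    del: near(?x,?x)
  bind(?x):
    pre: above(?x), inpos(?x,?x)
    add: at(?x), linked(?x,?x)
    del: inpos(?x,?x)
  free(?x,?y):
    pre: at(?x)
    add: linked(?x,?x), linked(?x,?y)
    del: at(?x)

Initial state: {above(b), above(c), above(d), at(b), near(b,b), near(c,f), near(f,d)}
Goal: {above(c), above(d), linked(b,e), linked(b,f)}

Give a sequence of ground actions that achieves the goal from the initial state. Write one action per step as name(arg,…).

drop(b); free(b,e); bind(b); free(b,f)

1. drop(b)  →  {above(b), above(c), above(d), at(b), inpos(b,b), linked(b,b), near(c,f), near(f,d)}
2. free(b,e)  →  {above(b), above(c), above(d), inpos(b,b), linked(b,b), linked(b,e), near(c,f), near(f,d)}
3. bind(b)  →  {above(b), above(c), above(d), at(b), linked(b,b), linked(b,e), near(c,f), near(f,d)}
4. free(b,f)  →  {above(b), above(c), above(d), linked(b,b), linked(b,e), linked(b,f), near(c,f), near(f,d)}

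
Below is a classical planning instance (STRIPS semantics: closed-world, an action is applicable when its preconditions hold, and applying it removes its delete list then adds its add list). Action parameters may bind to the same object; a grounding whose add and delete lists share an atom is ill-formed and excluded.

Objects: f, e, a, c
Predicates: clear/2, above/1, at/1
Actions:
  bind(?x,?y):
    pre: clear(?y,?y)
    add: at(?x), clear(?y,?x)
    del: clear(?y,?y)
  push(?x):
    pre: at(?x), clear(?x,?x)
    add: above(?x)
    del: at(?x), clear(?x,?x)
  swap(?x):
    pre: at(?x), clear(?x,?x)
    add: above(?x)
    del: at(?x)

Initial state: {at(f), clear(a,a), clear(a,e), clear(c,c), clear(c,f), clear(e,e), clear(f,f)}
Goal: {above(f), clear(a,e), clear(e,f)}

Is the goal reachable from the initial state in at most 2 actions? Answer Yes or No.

Yes

1. bind(f,e)  →  {at(f), clear(a,a), clear(a,e), clear(c,c), clear(c,f), clear(e,f), clear(f,f)}
2. push(f)  →  {above(f), clear(a,a), clear(a,e), clear(c,c), clear(c,f), clear(e,f)}
optimal plan length = 2; 2 ≤ 2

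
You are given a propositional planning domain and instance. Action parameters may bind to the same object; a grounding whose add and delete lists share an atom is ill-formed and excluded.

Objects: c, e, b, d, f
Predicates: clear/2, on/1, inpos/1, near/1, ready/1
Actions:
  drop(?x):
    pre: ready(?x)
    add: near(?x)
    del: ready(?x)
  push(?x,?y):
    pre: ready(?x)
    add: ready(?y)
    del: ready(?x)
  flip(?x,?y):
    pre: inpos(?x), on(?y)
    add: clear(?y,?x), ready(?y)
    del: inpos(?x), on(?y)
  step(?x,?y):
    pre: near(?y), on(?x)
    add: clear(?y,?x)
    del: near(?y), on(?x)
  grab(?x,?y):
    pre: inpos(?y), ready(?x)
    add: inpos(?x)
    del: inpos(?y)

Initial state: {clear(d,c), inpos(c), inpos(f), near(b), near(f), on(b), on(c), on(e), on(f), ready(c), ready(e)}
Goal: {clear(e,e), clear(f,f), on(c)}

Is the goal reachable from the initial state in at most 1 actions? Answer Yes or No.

No

1. drop(e)  →  {clear(d,c), inpos(c), inpos(f), near(b), near(e), near(f), on(b), on(c), on(e), on(f), ready(c)}
2. flip(f,f)  →  {clear(d,c), clear(f,f), inpos(c), near(b), near(e), near(f), on(b), on(c), on(e), ready(c), ready(f)}
3. step(e,e)  →  {clear(d,c), clear(e,e), clear(f,f), inpos(c), near(b), near(f), on(b), on(c), ready(c), ready(f)}
optimal plan length = 3; 3 > 1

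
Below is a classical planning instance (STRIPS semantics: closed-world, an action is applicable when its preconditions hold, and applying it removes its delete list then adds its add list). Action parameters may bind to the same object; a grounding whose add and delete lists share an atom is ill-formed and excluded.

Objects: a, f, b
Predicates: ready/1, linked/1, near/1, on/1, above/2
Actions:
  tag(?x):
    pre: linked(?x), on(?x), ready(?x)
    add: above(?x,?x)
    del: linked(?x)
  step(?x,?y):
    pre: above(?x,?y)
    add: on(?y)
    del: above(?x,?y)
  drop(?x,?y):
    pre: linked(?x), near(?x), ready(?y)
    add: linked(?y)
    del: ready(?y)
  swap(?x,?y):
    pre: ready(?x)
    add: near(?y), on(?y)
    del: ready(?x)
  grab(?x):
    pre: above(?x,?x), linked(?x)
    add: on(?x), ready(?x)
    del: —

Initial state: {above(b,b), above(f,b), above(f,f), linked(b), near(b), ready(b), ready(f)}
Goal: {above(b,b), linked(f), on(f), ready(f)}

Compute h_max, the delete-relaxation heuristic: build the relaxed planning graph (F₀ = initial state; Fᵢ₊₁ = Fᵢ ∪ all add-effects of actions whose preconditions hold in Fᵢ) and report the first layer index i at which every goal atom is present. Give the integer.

F0 = init (7 atoms)
F1 = F0 ∪ {linked(f), near(a), near(f), on(a), on(b), on(f)}  (13 atoms)
goal ⊆ F1  ⇒  h_max = 1

1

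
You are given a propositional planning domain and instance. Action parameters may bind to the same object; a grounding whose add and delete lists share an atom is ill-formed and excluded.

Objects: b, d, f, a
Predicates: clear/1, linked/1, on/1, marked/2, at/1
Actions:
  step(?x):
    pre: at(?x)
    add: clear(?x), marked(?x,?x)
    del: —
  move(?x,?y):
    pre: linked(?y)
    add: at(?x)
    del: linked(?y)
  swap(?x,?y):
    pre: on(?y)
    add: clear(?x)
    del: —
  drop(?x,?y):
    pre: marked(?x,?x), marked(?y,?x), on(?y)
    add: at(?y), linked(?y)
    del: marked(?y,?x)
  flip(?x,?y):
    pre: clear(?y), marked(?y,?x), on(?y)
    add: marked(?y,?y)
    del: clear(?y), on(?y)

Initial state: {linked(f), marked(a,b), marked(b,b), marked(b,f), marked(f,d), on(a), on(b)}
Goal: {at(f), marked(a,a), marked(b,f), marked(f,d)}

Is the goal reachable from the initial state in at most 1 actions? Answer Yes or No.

1. move(f,f)  →  {at(f), marked(a,b), marked(b,b), marked(b,f), marked(f,d), on(a), on(b)}
2. swap(a,b)  →  {at(f), clear(a), marked(a,b), marked(b,b), marked(b,f), marked(f,d), on(a), on(b)}
3. flip(b,a)  →  {at(f), marked(a,a), marked(a,b), marked(b,b), marked(b,f), marked(f,d), on(b)}
optimal plan length = 3; 3 > 1

No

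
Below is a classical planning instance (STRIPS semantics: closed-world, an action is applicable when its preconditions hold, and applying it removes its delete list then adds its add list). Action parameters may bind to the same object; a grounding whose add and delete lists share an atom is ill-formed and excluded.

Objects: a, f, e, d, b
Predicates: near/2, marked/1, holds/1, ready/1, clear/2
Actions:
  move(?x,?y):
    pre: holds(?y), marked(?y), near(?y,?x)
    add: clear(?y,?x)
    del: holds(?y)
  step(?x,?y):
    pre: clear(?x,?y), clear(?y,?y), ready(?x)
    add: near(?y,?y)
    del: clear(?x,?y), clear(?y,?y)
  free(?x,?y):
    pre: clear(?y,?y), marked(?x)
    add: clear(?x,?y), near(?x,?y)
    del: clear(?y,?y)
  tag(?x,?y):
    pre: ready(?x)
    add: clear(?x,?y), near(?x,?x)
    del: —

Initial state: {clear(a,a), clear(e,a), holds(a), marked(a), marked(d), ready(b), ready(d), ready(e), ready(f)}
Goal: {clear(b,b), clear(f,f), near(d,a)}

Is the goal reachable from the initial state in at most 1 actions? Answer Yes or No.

1. free(d,a)  →  {clear(d,a), clear(e,a), holds(a), marked(a), marked(d), near(d,a), ready(b), ready(d), ready(e), ready(f)}
2. tag(f,f)  →  {clear(d,a), clear(e,a), clear(f,f), holds(a), marked(a), marked(d), near(d,a), near(f,f), ready(b), ready(d), ready(e), ready(f)}
3. tag(b,b)  →  {clear(b,b), clear(d,a), clear(e,a), clear(f,f), holds(a), marked(a), marked(d), near(b,b), near(d,a), near(f,f), ready(b), ready(d), ready(e), ready(f)}
optimal plan length = 3; 3 > 1

No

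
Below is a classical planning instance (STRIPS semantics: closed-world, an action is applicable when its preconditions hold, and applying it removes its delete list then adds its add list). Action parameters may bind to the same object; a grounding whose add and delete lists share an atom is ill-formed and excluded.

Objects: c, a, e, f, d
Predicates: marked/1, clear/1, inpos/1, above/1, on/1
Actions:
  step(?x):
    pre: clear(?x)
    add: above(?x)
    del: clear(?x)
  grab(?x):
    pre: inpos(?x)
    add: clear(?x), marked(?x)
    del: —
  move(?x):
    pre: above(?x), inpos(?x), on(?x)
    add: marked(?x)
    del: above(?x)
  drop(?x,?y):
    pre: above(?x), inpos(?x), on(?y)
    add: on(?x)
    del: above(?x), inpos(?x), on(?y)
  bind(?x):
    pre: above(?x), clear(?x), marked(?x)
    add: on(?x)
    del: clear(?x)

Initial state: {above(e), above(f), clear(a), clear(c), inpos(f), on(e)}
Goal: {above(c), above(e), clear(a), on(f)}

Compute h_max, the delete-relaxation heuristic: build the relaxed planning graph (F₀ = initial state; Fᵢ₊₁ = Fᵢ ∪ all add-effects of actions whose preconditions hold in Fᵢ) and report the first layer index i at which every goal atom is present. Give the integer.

F0 = init (6 atoms)
F1 = F0 ∪ {above(a), above(c), clear(f), marked(f), on(f)}  (11 atoms)
goal ⊆ F1  ⇒  h_max = 1

1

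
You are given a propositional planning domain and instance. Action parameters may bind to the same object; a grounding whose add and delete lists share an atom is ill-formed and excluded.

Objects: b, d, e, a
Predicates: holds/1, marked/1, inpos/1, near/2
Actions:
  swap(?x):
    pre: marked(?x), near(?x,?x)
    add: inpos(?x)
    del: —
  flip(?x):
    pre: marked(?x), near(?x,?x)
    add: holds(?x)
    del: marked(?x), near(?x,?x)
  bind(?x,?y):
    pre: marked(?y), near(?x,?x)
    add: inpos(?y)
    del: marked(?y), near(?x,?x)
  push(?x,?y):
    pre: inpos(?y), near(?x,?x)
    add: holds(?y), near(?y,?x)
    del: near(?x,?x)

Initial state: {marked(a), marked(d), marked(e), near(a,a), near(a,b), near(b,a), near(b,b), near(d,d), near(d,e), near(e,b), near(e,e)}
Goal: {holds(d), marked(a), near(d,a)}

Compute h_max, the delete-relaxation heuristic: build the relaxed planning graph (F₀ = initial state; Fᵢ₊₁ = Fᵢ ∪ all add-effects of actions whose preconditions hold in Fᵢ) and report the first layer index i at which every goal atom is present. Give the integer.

2

F0 = init (11 atoms)
F1 = F0 ∪ {holds(a), holds(d), holds(e), inpos(a), inpos(d), inpos(e)}  (17 atoms)
F2 = F1 ∪ {near(a,d), near(a,e), near(d,a), near(d,b), near(e,a), near(e,d)}  (23 atoms)
goal ⊆ F2  ⇒  h_max = 2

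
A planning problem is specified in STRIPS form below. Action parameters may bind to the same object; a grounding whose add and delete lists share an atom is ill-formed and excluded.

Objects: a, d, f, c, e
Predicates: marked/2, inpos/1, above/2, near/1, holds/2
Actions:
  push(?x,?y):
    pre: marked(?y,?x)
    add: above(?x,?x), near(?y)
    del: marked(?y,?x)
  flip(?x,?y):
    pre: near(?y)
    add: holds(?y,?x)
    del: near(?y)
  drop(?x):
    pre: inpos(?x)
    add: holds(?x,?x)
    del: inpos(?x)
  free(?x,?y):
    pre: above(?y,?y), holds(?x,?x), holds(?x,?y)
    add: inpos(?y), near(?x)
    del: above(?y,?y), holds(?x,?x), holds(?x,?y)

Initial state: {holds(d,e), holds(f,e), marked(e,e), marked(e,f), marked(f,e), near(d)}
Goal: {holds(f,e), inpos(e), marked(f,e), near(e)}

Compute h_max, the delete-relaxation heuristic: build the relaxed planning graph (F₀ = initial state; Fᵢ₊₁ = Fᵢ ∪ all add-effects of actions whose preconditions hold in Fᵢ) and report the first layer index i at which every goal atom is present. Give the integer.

F0 = init (6 atoms)
F1 = F0 ∪ {above(e,e), above(f,f), holds(d,a), holds(d,c), holds(d,d), holds(d,f), near(e), near(f)}  (14 atoms)
F2 = F1 ∪ {holds(e,a), holds(e,c), holds(e,d), holds(e,e), holds(e,f), holds(f,a), holds(f,c), holds(f,d), holds(f,f), inpos(e), inpos(f)}  (25 atoms)
goal ⊆ F2  ⇒  h_max = 2

2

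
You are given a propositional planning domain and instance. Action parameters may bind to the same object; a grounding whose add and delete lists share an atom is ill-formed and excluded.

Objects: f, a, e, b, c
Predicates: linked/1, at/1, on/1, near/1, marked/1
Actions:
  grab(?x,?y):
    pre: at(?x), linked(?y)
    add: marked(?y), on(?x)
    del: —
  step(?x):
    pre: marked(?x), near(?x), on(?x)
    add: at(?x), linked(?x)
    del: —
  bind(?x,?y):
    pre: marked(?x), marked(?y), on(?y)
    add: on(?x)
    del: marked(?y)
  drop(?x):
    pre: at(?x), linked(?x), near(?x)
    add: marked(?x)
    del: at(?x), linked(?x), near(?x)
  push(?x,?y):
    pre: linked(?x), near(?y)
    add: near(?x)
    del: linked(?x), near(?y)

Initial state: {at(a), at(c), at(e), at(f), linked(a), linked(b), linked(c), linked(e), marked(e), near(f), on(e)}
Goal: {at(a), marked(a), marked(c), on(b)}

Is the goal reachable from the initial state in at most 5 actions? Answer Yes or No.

1. grab(f,a)  →  {at(a), at(c), at(e), at(f), linked(a), linked(b), linked(c), linked(e), marked(a), marked(e), near(f), on(e), on(f)}
2. grab(f,b)  →  {at(a), at(c), at(e), at(f), linked(a), linked(b), linked(c), linked(e), marked(a), marked(b), marked(e), near(f), on(e), on(f)}
3. grab(f,c)  →  {at(a), at(c), at(e), at(f), linked(a), linked(b), linked(c), linked(e), marked(a), marked(b), marked(c), marked(e), near(f), on(e), on(f)}
4. bind(b,e)  →  {at(a), at(c), at(e), at(f), linked(a), linked(b), linked(c), linked(e), marked(a), marked(b), marked(c), near(f), on(b), on(e), on(f)}
optimal plan length = 4; 4 ≤ 5

Yes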